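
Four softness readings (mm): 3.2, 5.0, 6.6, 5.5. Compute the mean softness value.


Sum = 3.2 + 5.0 + 6.6 + 5.5
Mean = 20.3 / 4 = 5.08 mm


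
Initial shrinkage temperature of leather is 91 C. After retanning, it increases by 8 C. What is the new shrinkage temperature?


New Ts = 91 + 8 = 99 C


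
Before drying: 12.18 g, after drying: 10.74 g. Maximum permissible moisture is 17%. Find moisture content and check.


Moisture content = 11.8%
Acceptable: Yes


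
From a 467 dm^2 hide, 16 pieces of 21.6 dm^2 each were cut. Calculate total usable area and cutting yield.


Usable area = 345.6 dm^2
Yield = 74.0%

Total usable = 16 x 21.6 = 345.6 dm^2
Yield = 345.6 / 467 x 100 = 74.0%


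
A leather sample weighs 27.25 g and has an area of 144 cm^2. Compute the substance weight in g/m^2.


Substance weight = mass / area x 10000
SW = 27.25 / 144 x 10000
SW = 1892.4 g/m^2


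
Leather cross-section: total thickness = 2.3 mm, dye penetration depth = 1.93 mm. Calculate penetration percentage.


83.9%


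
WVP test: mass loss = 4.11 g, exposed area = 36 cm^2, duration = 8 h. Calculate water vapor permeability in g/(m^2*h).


142.71 g/(m^2*h)

WVP = mass_loss / (area x time) x 10000
WVP = 4.11 / (36 x 8) x 10000
WVP = 4.11 / 288 x 10000 = 142.71 g/(m^2*h)


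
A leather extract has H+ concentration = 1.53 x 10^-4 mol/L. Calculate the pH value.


pH = 3.82

pH = -log10[H+]
pH = -log10(1.53 x 10^-4) = 3.82


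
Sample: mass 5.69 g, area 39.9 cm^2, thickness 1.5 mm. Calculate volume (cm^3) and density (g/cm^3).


Volume = 5.985 cm^3
Density = 0.951 g/cm^3

Thickness in cm = 1.5 / 10 = 0.15 cm
Volume = 39.9 x 0.15 = 5.985 cm^3
Density = 5.69 / 5.985 = 0.951 g/cm^3


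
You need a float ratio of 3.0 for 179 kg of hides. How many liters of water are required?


Water = hide weight x target ratio
Water = 179 x 3.0 = 537.0 L


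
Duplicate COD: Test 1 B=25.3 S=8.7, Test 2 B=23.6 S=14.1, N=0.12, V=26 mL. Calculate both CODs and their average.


COD1 = (25.3 - 8.7) x 0.12 x 8000 / 26 = 612.9 mg/L
COD2 = (23.6 - 14.1) x 0.12 x 8000 / 26 = 350.8 mg/L
Average = (612.9 + 350.8) / 2 = 481.9 mg/L


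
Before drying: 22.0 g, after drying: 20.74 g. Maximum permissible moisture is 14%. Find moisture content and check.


MC = (22.0 - 20.74) / 22.0 x 100 = 5.7%
Maximum: 14%
Acceptable: Yes


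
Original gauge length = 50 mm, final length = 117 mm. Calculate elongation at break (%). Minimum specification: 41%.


Elongation = 134.0%
Meets spec: Yes

Extension = 117 - 50 = 67 mm
Elongation = 67 / 50 x 100 = 134.0%
Minimum required: 41%
Meets specification: Yes


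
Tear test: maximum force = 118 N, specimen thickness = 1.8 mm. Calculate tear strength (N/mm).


65.6 N/mm

Tear strength = force / thickness
Tear = 118 / 1.8 = 65.6 N/mm


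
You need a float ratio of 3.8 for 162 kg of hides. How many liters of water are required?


Water = hide weight x target ratio
Water = 162 x 3.8 = 615.6 L


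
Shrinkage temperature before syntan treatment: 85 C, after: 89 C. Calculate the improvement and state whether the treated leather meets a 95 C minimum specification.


Improvement = 89 - 85 = 4 C
Spec check: 89 C >= 95 C? No


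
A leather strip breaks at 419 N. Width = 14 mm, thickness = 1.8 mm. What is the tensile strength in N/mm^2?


Cross-sectional area = 14 x 1.8 = 25.2 mm^2
Tensile strength = 419 / 25.2 = 16.63 N/mm^2


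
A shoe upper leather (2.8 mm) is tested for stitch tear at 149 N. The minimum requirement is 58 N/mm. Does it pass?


STS = 53.2 N/mm
Passes: No


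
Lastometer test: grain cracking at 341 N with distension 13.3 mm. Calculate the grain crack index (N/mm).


25.6 N/mm

Grain crack index = force / distension
Index = 341 / 13.3 = 25.6 N/mm


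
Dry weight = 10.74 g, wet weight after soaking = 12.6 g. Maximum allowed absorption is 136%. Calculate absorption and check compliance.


Absorption = 17.3%
Compliant: Yes

WA = (12.6 - 10.74) / 10.74 x 100 = 17.3%
Maximum allowed: 136%
Compliant: Yes


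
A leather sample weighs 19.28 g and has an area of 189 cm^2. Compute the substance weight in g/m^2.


1020.1 g/m^2

Substance weight = mass / area x 10000
SW = 19.28 / 189 x 10000
SW = 1020.1 g/m^2


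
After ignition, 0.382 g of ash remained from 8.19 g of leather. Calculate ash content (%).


4.66%


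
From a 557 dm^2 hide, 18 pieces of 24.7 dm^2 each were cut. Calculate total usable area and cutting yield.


Total usable = 18 x 24.7 = 444.6 dm^2
Yield = 444.6 / 557 x 100 = 79.8%


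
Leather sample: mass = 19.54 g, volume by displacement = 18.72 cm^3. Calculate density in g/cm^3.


Density = mass / volume
Density = 19.54 / 18.72 = 1.044 g/cm^3


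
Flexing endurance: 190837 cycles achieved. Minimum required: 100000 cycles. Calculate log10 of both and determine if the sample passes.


Achieved: log10 = 5.28
Required: log10 = 5.00
Passes: Yes


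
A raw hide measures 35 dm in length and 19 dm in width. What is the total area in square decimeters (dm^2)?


Area = length x width
Area = 35 x 19 = 665 dm^2


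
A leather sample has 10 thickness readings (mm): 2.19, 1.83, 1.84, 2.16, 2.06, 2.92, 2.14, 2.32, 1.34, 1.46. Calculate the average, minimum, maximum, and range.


Sum = 20.26
Average = 20.26 / 10 = 2.03 mm
Minimum = 1.34 mm
Maximum = 2.92 mm
Range = 2.92 - 1.34 = 1.58 mm


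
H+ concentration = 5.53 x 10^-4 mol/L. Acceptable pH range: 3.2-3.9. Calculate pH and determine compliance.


pH = -log10(5.53 x 10^-4) = 3.26
Range: 3.2 to 3.9
Compliant: Yes


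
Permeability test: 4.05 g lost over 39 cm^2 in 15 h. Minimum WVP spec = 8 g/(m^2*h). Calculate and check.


WVP = 4.05 / (39 x 15) x 10000 = 69.23 g/(m^2*h)
Minimum: 8 g/(m^2*h)
Meets spec: Yes


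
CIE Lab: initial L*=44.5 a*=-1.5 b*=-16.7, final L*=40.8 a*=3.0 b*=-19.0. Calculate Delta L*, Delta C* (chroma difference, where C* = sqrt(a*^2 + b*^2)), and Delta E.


Delta L* = -3.7
Delta C* = 2.47
Delta E = 6.26

Delta L* = 40.8 - 44.5 = -3.7
C1* = sqrt((-1.5)^2 + (-16.7)^2) = 16.767
C2* = sqrt((3.0)^2 + (-19.0)^2) = 19.235
Delta C* = 19.235 - 16.767 = 2.47
Delta E = sqrt((-3.7)^2 + (4.5)^2 + (-2.3)^2) = 6.26


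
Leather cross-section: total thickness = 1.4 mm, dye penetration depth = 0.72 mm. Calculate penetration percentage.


51.4%

Penetration% = 0.72 / 1.4 x 100
Penetration = 51.4%


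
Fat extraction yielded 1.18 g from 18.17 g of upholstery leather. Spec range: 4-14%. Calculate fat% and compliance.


Fat content = 6.5%
Compliant: Yes


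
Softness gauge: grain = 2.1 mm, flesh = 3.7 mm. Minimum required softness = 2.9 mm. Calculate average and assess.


Average = (2.1 + 3.7) / 2 = 2.90 mm
Minimum = 2.9 mm
Meets requirement: Yes


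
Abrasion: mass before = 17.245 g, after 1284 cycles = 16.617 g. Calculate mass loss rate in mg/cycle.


0.489 mg/cycle


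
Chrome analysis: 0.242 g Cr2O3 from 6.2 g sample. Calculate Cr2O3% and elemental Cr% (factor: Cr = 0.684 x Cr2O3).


Cr2O3% = 0.242 / 6.2 x 100 = 3.90%
Cr% = 3.90 x 0.684 = 2.67%


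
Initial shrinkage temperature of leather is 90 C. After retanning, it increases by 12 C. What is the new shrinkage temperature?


102 C

New Ts = 90 + 12 = 102 C


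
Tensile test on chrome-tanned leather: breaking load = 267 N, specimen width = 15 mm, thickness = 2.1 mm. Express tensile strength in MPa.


Cross-section = 15 x 2.1 = 31.5 mm^2
TS = 267 / 31.5 = 8.48 MPa
(1 N/mm^2 = 1 MPa)


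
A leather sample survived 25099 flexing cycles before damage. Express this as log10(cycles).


4.40


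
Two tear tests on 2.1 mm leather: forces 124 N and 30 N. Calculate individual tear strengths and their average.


Tear 1 = 59.0 N/mm
Tear 2 = 14.3 N/mm
Average = 36.7 N/mm

Tear 1 = 124 / 2.1 = 59.0 N/mm
Tear 2 = 30 / 2.1 = 14.3 N/mm
Average = (59.0 + 14.3) / 2 = 36.7 N/mm


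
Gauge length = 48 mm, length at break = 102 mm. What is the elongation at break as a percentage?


Extension = 102 - 48 = 54 mm
Elongation = 54 / 48 x 100 = 112.5%


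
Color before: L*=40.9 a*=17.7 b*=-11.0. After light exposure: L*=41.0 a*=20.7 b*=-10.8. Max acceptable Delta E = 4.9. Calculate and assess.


dL = 0.1, da = 3.0, db = 0.2
dE = sqrt((0.1)^2 + (3.0)^2 + (0.2)^2) = 3.01
Max = 4.9
Passes: Yes


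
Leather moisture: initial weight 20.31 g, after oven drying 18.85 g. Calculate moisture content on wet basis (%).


Moisture = 20.31 - 18.85 = 1.46 g
MC = 1.46 / 20.31 x 100 = 7.2%


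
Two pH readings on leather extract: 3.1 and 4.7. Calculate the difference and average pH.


Difference = |3.1 - 4.7| = 1.6
Average = (3.1 + 4.7) / 2 = 3.90


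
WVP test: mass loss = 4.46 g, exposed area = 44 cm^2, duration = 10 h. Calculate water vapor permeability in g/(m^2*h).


WVP = mass_loss / (area x time) x 10000
WVP = 4.46 / (44 x 10) x 10000
WVP = 4.46 / 440 x 10000 = 101.36 g/(m^2*h)


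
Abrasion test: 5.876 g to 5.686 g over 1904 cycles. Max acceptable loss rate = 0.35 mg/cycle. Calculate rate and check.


Loss = 5.876 - 5.686 = 0.190 g
Rate = 0.190 g / 1904 cycles x 1000 = 0.100 mg/cycle
Max = 0.35 mg/cycle
Passes: Yes


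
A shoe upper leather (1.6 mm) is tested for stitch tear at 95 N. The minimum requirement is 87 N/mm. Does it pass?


STS = 59.4 N/mm
Passes: No

STS = 95 / 1.6 = 59.4 N/mm
Minimum required: 87 N/mm
Passes: No


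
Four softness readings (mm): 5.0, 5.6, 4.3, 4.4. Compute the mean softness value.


4.83 mm

Sum = 5.0 + 5.6 + 4.3 + 4.4
Mean = 19.3 / 4 = 4.83 mm


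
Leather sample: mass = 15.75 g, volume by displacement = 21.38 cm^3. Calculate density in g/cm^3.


0.737 g/cm^3

Density = mass / volume
Density = 15.75 / 21.38 = 0.737 g/cm^3


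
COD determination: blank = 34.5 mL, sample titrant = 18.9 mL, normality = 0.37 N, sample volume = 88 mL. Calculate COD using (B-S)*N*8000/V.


COD = (34.5 - 18.9) x 0.37 x 8000 / 88
COD = 15.6 x 0.37 x 8000 / 88
COD = 524.7 mg/L


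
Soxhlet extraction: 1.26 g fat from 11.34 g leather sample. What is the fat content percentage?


11.1%

Fat content = 1.26 / 11.34 x 100
Fat = 11.1%


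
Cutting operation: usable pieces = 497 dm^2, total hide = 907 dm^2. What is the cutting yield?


Yield = usable / total x 100
Yield = 497 / 907 x 100 = 54.8%


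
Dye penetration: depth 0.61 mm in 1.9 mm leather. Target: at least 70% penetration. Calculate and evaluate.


Penetration = 0.61 / 1.9 x 100 = 32.1%
Target: 70%
Meets target: No


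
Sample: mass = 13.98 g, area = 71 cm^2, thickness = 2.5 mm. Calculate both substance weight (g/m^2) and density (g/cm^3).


SW = 13.98 / 71 x 10000 = 1969.0 g/m^2
Volume = 71 x 2.5 / 10 = 17.75 cm^3
Density = 13.98 / 17.75 = 0.788 g/cm^3


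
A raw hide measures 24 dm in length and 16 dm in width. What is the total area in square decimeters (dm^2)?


384 dm^2

Area = length x width
Area = 24 x 16 = 384 dm^2


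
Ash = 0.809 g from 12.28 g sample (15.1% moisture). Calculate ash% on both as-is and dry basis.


As-is ash% = 0.809 / 12.28 x 100 = 6.59%
Dry mass = 12.28 x (100 - 15.1) / 100 = 10.42572 g
Dry-basis ash% = 0.809 / 10.42572 x 100 = 7.76%


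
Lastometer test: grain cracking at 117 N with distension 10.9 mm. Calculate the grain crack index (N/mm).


Grain crack index = force / distension
Index = 117 / 10.9 = 10.7 N/mm


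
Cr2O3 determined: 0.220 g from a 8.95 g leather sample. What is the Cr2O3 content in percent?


Cr2O3% = 0.220 / 8.95 x 100
Cr2O3% = 2.46%


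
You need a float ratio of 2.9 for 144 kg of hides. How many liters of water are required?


417.6 L


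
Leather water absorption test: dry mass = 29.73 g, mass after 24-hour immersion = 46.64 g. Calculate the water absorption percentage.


Water absorbed = 46.64 - 29.73 = 16.91 g
WA% = 16.91 / 29.73 x 100 = 56.9%


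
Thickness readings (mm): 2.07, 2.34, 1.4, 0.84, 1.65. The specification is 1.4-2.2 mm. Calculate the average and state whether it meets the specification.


Sum = 8.30
Average = 8.30 / 5 = 1.66 mm
Specification range: 1.4 to 2.2 mm
Within spec: Yes


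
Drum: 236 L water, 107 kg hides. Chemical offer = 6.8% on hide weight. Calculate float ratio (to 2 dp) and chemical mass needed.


Float ratio = 236 / 107 = 2.21
Chemical = 107 x 6.8 / 100 = 7.276 kg


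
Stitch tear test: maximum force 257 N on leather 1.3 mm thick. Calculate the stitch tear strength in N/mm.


197.7 N/mm


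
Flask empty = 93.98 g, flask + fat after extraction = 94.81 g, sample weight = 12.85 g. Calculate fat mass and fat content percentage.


Fat mass = 94.81 - 93.98 = 0.83 g
Fat% = 0.83 / 12.85 x 100 = 6.5%


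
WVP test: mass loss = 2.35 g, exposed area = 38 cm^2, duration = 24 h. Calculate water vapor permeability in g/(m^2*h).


WVP = mass_loss / (area x time) x 10000
WVP = 2.35 / (38 x 24) x 10000
WVP = 2.35 / 912 x 10000 = 25.77 g/(m^2*h)


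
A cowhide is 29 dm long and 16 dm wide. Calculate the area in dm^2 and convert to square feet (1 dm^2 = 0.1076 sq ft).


464 dm^2
49.93 sq ft

Area = 29 x 16 = 464 dm^2
Conversion: 464 x 0.1076 = 49.93 sq ft


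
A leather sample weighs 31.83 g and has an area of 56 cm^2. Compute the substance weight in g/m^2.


5683.9 g/m^2


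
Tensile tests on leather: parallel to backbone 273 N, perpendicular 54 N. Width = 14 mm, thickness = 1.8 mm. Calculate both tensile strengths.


Area = 14 x 1.8 = 25.2 mm^2
TS (parallel) = 273 / 25.2 = 10.83 N/mm^2
TS (perpendicular) = 54 / 25.2 = 2.14 N/mm^2


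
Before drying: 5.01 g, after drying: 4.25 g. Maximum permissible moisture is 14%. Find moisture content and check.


MC = (5.01 - 4.25) / 5.01 x 100 = 15.2%
Maximum: 14%
Acceptable: No


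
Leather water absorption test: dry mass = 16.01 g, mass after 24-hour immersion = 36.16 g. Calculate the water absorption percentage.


125.9%


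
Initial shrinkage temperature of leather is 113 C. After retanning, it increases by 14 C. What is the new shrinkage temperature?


127 C


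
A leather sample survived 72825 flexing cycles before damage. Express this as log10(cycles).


log10(72825) = 4.86


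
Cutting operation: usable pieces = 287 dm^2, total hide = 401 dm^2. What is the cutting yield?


Yield = usable / total x 100
Yield = 287 / 401 x 100 = 71.6%


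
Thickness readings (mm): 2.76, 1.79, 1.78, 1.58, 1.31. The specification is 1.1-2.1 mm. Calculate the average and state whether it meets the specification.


Average = 1.84 mm
Within specification: Yes

Sum = 9.22
Average = 9.22 / 5 = 1.84 mm
Specification range: 1.1 to 2.1 mm
Within spec: Yes


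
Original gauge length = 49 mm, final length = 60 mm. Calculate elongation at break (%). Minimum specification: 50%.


Elongation = 22.4%
Meets spec: No

Extension = 60 - 49 = 11 mm
Elongation = 11 / 49 x 100 = 22.4%
Minimum required: 50%
Meets specification: No


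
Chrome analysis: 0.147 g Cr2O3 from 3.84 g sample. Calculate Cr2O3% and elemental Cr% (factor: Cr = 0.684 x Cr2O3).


Cr2O3 = 3.83%
Cr = 2.62%


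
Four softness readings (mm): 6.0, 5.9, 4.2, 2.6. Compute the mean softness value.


4.68 mm

Sum = 6.0 + 5.9 + 4.2 + 2.6
Mean = 18.7 / 4 = 4.68 mm


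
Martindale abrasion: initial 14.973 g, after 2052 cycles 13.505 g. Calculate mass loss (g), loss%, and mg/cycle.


Mass loss = 1.468 g
Loss = 9.80%
Rate = 0.715 mg/cycle

Loss = 14.973 - 13.505 = 1.468 g
Loss% = 1.468 / 14.973 x 100 = 9.80%
Rate = 1.468 / 2052 x 1000 = 0.715 mg/cycle


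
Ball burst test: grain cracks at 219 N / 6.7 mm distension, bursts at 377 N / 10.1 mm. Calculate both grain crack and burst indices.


Crack index = 32.7 N/mm
Burst index = 37.3 N/mm

Crack index = 219 / 6.7 = 32.7 N/mm
Burst index = 377 / 10.1 = 37.3 N/mm


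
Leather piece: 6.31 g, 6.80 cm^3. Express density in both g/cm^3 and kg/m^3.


Density = 6.31 / 6.80 = 0.928 g/cm^3
Convert: 0.928 x 1000 = 928 kg/m^3


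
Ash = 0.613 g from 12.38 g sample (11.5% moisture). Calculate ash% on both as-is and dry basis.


As-is ash% = 0.613 / 12.38 x 100 = 4.95%
Dry mass = 12.38 x (100 - 11.5) / 100 = 10.9563 g
Dry-basis ash% = 0.613 / 10.9563 x 100 = 5.59%


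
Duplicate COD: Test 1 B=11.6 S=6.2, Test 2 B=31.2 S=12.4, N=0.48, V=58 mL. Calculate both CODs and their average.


COD1 = (11.6 - 6.2) x 0.48 x 8000 / 58 = 357.5 mg/L
COD2 = (31.2 - 12.4) x 0.48 x 8000 / 58 = 1244.7 mg/L
Average = (357.5 + 1244.7) / 2 = 801.1 mg/L


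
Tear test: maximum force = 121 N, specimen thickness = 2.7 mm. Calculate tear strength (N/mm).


Tear strength = force / thickness
Tear = 121 / 2.7 = 44.8 N/mm


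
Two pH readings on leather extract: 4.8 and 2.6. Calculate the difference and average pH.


Difference = |4.8 - 2.6| = 2.2
Average = (4.8 + 2.6) / 2 = 3.70


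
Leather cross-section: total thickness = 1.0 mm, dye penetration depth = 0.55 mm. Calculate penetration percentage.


55.0%

Penetration% = 0.55 / 1.0 x 100
Penetration = 55.0%


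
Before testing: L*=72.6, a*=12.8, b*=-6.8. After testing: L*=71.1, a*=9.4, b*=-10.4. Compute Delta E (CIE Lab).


Delta E = 5.17


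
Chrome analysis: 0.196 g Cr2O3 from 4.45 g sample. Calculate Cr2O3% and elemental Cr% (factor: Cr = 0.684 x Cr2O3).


Cr2O3 = 4.40%
Cr = 3.01%

Cr2O3% = 0.196 / 4.45 x 100 = 4.40%
Cr% = 4.40 x 0.684 = 3.01%


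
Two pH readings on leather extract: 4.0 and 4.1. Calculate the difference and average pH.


Difference = 0.1
Average pH = 4.05

Difference = |4.0 - 4.1| = 0.1
Average = (4.0 + 4.1) / 2 = 4.05


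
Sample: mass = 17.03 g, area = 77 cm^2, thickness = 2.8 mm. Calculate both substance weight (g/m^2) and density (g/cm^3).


SW = 17.03 / 77 x 10000 = 2211.7 g/m^2
Volume = 77 x 2.8 / 10 = 21.56 cm^3
Density = 17.03 / 21.56 = 0.790 g/cm^3


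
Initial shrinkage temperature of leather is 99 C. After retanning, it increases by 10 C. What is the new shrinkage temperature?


109 C


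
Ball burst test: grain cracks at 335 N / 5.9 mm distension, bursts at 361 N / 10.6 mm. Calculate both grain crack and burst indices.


Crack index = 56.8 N/mm
Burst index = 34.1 N/mm


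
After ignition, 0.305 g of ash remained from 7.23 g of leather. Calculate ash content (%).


Ash% = 0.305 / 7.23 x 100
Ash% = 4.22%


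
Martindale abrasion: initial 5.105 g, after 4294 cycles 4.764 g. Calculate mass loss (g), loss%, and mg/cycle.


Loss = 5.105 - 4.764 = 0.341 g
Loss% = 0.341 / 5.105 x 100 = 6.68%
Rate = 0.341 / 4294 x 1000 = 0.079 mg/cycle


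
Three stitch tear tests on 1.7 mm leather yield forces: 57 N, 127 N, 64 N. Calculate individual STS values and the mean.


STS1 = 57 / 1.7 = 33.5 N/mm
STS2 = 127 / 1.7 = 74.7 N/mm
STS3 = 64 / 1.7 = 37.6 N/mm
Mean = (33.5 + 74.7 + 37.6) / 3 = 48.6 N/mm


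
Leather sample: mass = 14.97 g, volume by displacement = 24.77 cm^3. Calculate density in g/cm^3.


Density = mass / volume
Density = 14.97 / 24.77 = 0.604 g/cm^3


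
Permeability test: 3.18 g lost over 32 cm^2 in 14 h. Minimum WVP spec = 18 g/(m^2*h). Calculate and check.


WVP = 70.98 g/(m^2*h)
Meets specification: Yes

WVP = 3.18 / (32 x 14) x 10000 = 70.98 g/(m^2*h)
Minimum: 18 g/(m^2*h)
Meets spec: Yes


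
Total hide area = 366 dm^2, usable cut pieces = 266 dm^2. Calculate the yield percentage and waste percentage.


Yield = 72.7%
Waste = 27.3%

Yield = 266 / 366 x 100 = 72.7%
Waste = 366 - 266 = 100 dm^2
Waste% = 100 - 72.7 = 27.3%


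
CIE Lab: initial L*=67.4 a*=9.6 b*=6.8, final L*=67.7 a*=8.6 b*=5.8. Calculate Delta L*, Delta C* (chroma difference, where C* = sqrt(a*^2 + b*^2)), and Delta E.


Delta L* = 67.7 - 67.4 = 0.3
C1* = sqrt((9.6)^2 + (6.8)^2) = 11.764
C2* = sqrt((8.6)^2 + (5.8)^2) = 10.373
Delta C* = 10.373 - 11.764 = -1.39
Delta E = sqrt((0.3)^2 + (-1.0)^2 + (-1.0)^2) = 1.45


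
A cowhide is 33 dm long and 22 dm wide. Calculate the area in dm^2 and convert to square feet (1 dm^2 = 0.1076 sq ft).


726 dm^2
78.12 sq ft


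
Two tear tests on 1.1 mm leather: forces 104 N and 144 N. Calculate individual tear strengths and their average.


Tear 1 = 94.5 N/mm
Tear 2 = 130.9 N/mm
Average = 112.7 N/mm

Tear 1 = 104 / 1.1 = 94.5 N/mm
Tear 2 = 144 / 1.1 = 130.9 N/mm
Average = (94.5 + 130.9) / 2 = 112.7 N/mm


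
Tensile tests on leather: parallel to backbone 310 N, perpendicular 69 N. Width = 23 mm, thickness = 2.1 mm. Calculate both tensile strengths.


Parallel = 6.42 N/mm^2
Perpendicular = 1.43 N/mm^2

Area = 23 x 2.1 = 48.3 mm^2
TS (parallel) = 310 / 48.3 = 6.42 N/mm^2
TS (perpendicular) = 69 / 48.3 = 1.43 N/mm^2


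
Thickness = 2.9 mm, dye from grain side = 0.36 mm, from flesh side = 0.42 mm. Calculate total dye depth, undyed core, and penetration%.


Total dyed = 0.36 + 0.42 = 0.78 mm
Undyed core = 2.9 - 0.78 = 2.12 mm
Penetration = 0.78 / 2.9 x 100 = 26.9%


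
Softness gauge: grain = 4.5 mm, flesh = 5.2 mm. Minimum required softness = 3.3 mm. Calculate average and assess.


Average softness = 4.85 mm
Meets requirement: Yes

Average = (4.5 + 5.2) / 2 = 4.85 mm
Minimum = 3.3 mm
Meets requirement: Yes


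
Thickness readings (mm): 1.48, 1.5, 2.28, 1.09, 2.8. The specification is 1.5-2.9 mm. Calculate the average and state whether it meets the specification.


Average = 1.83 mm
Within specification: Yes


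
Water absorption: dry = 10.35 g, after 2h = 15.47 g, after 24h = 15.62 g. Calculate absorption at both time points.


2h absorption = 49.5%
24h absorption = 50.9%

WA (2h) = (15.47 - 10.35) / 10.35 x 100 = 49.5%
WA (24h) = (15.62 - 10.35) / 10.35 x 100 = 50.9%


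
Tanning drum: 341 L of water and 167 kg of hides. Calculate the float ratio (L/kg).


2.0


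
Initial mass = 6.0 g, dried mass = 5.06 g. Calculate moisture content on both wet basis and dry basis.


Moisture lost = 6.0 - 5.06 = 0.94 g
Wet basis MC = 0.94 / 6.0 x 100 = 15.7%
Dry basis MC = 0.94 / 5.06 x 100 = 18.6%


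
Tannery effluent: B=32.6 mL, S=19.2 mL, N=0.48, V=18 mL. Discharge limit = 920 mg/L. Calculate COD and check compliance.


COD = (32.6 - 19.2) x 0.48 x 8000 / 18 = 2858.7 mg/L
Limit: 920 mg/L
Compliant: No


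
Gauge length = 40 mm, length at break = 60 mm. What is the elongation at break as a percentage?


Extension = 60 - 40 = 20 mm
Elongation = 20 / 40 x 100 = 50.0%


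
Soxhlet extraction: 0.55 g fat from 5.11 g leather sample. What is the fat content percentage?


Fat content = 0.55 / 5.11 x 100
Fat = 10.8%


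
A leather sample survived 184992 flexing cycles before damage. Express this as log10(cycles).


log10(184992) = 5.27


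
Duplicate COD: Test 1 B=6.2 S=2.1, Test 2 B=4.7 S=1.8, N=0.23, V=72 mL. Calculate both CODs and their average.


COD1 = 104.8 mg/L
COD2 = 74.1 mg/L
Average = 89.5 mg/L

COD1 = (6.2 - 2.1) x 0.23 x 8000 / 72 = 104.8 mg/L
COD2 = (4.7 - 1.8) x 0.23 x 8000 / 72 = 74.1 mg/L
Average = (104.8 + 74.1) / 2 = 89.5 mg/L


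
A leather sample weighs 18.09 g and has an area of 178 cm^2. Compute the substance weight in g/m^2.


Substance weight = mass / area x 10000
SW = 18.09 / 178 x 10000
SW = 1016.3 g/m^2


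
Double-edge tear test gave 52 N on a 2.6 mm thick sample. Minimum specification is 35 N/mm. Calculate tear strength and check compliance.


Tear strength = 52 / 2.6 = 20.0 N/mm
Required minimum = 35 N/mm
Compliant: No


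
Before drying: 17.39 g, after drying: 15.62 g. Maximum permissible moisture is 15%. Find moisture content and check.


Moisture content = 10.2%
Acceptable: Yes

MC = (17.39 - 15.62) / 17.39 x 100 = 10.2%
Maximum: 15%
Acceptable: Yes


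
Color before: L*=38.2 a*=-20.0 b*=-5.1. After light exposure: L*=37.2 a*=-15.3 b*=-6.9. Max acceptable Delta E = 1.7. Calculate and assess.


Delta E = 5.13
Passes: No

dL = -1.0, da = 4.7, db = -1.8
dE = sqrt((-1.0)^2 + (4.7)^2 + (-1.8)^2) = 5.13
Max = 1.7
Passes: No


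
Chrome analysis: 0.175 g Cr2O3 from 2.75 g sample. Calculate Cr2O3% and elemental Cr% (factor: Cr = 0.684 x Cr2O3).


Cr2O3% = 0.175 / 2.75 x 100 = 6.36%
Cr% = 6.36 x 0.684 = 4.35%


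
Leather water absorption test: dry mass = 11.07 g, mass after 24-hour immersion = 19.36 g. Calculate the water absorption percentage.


Water absorbed = 19.36 - 11.07 = 8.29 g
WA% = 8.29 / 11.07 x 100 = 74.9%


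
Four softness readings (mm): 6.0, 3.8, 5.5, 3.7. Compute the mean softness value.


4.75 mm

Sum = 6.0 + 3.8 + 5.5 + 3.7
Mean = 19.0 / 4 = 4.75 mm


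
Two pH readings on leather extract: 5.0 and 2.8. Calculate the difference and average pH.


Difference = |5.0 - 2.8| = 2.2
Average = (5.0 + 2.8) / 2 = 3.90


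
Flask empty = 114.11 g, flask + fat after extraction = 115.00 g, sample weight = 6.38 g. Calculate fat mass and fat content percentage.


Fat mass = 0.89 g
Fat content = 13.9%


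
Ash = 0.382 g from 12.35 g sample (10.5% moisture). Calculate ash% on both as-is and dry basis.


As-is ash = 3.09%
Dry-basis ash = 3.46%


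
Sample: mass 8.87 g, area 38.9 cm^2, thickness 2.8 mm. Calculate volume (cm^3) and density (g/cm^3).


Volume = 10.892 cm^3
Density = 0.814 g/cm^3

Thickness in cm = 2.8 / 10 = 0.28 cm
Volume = 38.9 x 0.28 = 10.892 cm^3
Density = 8.87 / 10.892 = 0.814 g/cm^3


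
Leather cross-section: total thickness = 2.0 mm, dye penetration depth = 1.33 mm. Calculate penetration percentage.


66.5%


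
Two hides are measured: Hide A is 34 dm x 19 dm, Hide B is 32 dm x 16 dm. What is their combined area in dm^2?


1158 dm^2


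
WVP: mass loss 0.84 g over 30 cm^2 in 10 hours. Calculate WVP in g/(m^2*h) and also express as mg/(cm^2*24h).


WVP = 0.84 / (30 x 10) x 10000 = 28.00 g/(m^2*h)
Mass loss in mg = 0.84 x 1000 = 840 mg
Per cm^2 per 24h in mg: 840 x 24 / (30 x 10) = 20160 / 300 = 67.20 mg/(cm^2*24h)


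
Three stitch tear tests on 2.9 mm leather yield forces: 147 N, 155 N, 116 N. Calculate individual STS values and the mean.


STS1 = 50.7 N/mm
STS2 = 53.4 N/mm
STS3 = 40.0 N/mm
Mean = 48.0 N/mm

STS1 = 147 / 2.9 = 50.7 N/mm
STS2 = 155 / 2.9 = 53.4 N/mm
STS3 = 116 / 2.9 = 40.0 N/mm
Mean = (50.7 + 53.4 + 40.0) / 3 = 48.0 N/mm


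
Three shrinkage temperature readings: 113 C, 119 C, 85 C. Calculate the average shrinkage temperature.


105.7 C


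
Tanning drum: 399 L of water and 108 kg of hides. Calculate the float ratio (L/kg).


3.7


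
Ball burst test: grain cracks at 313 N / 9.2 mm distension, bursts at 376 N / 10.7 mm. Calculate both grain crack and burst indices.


Crack index = 34.0 N/mm
Burst index = 35.1 N/mm

Crack index = 313 / 9.2 = 34.0 N/mm
Burst index = 376 / 10.7 = 35.1 N/mm


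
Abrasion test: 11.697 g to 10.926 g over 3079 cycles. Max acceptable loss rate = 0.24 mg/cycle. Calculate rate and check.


Loss = 11.697 - 10.926 = 0.771 g
Rate = 0.771 g / 3079 cycles x 1000 = 0.250 mg/cycle
Max = 0.24 mg/cycle
Passes: No


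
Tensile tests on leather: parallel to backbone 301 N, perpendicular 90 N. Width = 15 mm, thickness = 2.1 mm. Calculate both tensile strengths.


Parallel = 9.56 N/mm^2
Perpendicular = 2.86 N/mm^2


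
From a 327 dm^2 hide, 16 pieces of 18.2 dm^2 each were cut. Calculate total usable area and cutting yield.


Total usable = 16 x 18.2 = 291.2 dm^2
Yield = 291.2 / 327 x 100 = 89.1%


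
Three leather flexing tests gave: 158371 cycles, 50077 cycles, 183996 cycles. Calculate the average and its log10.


Average = (158371 + 50077 + 183996) / 3 = 130815 cycles
log10(130815) = 5.12


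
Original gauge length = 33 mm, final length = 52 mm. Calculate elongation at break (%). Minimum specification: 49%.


Elongation = 57.6%
Meets spec: Yes

Extension = 52 - 33 = 19 mm
Elongation = 19 / 33 x 100 = 57.6%
Minimum required: 49%
Meets specification: Yes


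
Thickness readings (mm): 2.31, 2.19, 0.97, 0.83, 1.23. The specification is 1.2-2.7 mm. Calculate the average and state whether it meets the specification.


Average = 1.51 mm
Within specification: Yes

Sum = 7.53
Average = 7.53 / 5 = 1.51 mm
Specification range: 1.2 to 2.7 mm
Within spec: Yes


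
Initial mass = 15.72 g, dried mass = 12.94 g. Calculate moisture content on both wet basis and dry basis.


Wet basis = 17.7%
Dry basis = 21.5%

Moisture lost = 15.72 - 12.94 = 2.78 g
Wet basis MC = 2.78 / 15.72 x 100 = 17.7%
Dry basis MC = 2.78 / 12.94 x 100 = 21.5%


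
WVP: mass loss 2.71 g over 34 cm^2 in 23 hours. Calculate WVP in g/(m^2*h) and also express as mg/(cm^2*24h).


WVP = 2.71 / (34 x 23) x 10000 = 34.65 g/(m^2*h)
Mass loss in mg = 2.71 x 1000 = 2710 mg
Per cm^2 per 24h in mg: 2710 x 24 / (34 x 23) = 65040 / 782 = 83.17 mg/(cm^2*24h)


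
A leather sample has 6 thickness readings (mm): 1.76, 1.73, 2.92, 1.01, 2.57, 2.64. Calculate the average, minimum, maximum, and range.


Average = 2.11 mm
Min = 1.01 mm
Max = 2.92 mm
Range = 1.91 mm

Sum = 12.63
Average = 12.63 / 6 = 2.11 mm
Minimum = 1.01 mm
Maximum = 2.92 mm
Range = 2.92 - 1.01 = 1.91 mm


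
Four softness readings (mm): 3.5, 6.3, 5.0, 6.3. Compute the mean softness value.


5.28 mm

Sum = 3.5 + 6.3 + 5.0 + 6.3
Mean = 21.1 / 4 = 5.28 mm


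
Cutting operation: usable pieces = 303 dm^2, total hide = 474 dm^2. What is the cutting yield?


63.9%

Yield = usable / total x 100
Yield = 303 / 474 x 100 = 63.9%


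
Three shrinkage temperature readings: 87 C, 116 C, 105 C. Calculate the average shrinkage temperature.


Average = (87 + 116 + 105) / 3
Average = 308 / 3 = 102.7 C


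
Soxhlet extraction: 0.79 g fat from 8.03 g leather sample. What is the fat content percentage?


Fat content = 0.79 / 8.03 x 100
Fat = 9.8%


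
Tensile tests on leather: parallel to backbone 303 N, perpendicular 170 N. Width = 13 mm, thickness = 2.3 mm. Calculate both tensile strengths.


Area = 13 x 2.3 = 29.9 mm^2
TS (parallel) = 303 / 29.9 = 10.13 N/mm^2
TS (perpendicular) = 170 / 29.9 = 5.69 N/mm^2


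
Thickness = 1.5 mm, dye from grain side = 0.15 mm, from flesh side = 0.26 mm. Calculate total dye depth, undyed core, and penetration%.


Total dyed = 0.15 + 0.26 = 0.41 mm
Undyed core = 1.5 - 0.41 = 1.09 mm
Penetration = 0.41 / 1.5 x 100 = 27.3%


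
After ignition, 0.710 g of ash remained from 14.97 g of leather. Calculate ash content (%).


Ash% = 0.710 / 14.97 x 100
Ash% = 4.74%


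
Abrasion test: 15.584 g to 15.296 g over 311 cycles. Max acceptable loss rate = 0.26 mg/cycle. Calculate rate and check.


Rate = 0.926 mg/cycle
Passes: No


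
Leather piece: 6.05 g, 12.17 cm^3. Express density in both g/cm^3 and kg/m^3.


0.497 g/cm^3
497 kg/m^3

Density = 6.05 / 12.17 = 0.497 g/cm^3
Convert: 0.497 x 1000 = 497 kg/m^3


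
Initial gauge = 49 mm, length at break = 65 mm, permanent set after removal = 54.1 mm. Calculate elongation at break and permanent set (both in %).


Elongation at break = 32.7%
Permanent set = 10.4%


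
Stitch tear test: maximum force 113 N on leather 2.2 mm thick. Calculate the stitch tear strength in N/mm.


Stitch tear strength = force / thickness
STS = 113 / 2.2 = 51.4 N/mm


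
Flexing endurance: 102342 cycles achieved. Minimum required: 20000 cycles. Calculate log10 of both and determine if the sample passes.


Achieved: log10 = 5.01
Required: log10 = 4.30
Passes: Yes

log10(102342) = 5.01
log10(20000) = 4.30
Passes: Yes


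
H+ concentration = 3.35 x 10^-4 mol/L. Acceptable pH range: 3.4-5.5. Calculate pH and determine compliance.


pH = 3.47
Compliant: Yes

pH = -log10(3.35 x 10^-4) = 3.47
Range: 3.4 to 5.5
Compliant: Yes


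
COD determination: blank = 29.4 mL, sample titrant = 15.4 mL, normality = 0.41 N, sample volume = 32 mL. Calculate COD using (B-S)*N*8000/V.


1435.0 mg/L


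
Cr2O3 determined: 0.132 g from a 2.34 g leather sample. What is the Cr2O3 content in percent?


Cr2O3% = 0.132 / 2.34 x 100
Cr2O3% = 5.64%


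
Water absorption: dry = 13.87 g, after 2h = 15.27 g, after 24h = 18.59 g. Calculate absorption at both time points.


2h absorption = 10.1%
24h absorption = 34.0%

WA (2h) = (15.27 - 13.87) / 13.87 x 100 = 10.1%
WA (24h) = (18.59 - 13.87) / 13.87 x 100 = 34.0%


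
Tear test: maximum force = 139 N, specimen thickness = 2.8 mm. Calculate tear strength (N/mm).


49.6 N/mm


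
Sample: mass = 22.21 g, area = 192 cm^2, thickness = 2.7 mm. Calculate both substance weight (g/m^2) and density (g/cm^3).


SW = 22.21 / 192 x 10000 = 1156.8 g/m^2
Volume = 192 x 2.7 / 10 = 51.84 cm^3
Density = 22.21 / 51.84 = 0.428 g/cm^3


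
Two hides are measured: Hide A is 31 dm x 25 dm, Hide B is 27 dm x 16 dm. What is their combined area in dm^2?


Hide A area = 31 x 25 = 775 dm^2
Hide B area = 27 x 16 = 432 dm^2
Total = 775 + 432 = 1207 dm^2


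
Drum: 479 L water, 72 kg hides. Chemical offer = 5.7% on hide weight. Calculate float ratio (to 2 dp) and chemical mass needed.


Float ratio = 479 / 72 = 6.65
Chemical = 72 x 5.7 / 100 = 4.104 kg


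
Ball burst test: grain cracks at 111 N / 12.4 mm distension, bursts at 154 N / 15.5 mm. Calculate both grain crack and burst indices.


Crack index = 9.0 N/mm
Burst index = 9.9 N/mm

Crack index = 111 / 12.4 = 9.0 N/mm
Burst index = 154 / 15.5 = 9.9 N/mm


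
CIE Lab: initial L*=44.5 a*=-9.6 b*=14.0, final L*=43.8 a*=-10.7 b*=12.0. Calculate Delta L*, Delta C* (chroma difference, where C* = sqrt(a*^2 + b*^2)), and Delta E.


Delta L* = 43.8 - 44.5 = -0.7
C1* = sqrt((-9.6)^2 + (14.0)^2) = 16.975
C2* = sqrt((-10.7)^2 + (12.0)^2) = 16.078
Delta C* = 16.078 - 16.975 = -0.90
Delta E = sqrt((-0.7)^2 + (-1.1)^2 + (-2.0)^2) = 2.39


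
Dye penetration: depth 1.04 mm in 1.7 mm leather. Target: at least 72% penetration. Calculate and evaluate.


Penetration = 61.2%
Meets target: No

Penetration = 1.04 / 1.7 x 100 = 61.2%
Target: 72%
Meets target: No


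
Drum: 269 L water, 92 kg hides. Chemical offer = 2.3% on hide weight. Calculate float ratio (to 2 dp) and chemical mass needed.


Float ratio = 2.92
Chemical needed = 2.116 kg


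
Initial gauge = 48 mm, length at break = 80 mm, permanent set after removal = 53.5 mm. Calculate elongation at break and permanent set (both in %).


Elongation at break = 66.7%
Permanent set = 11.5%

Elongation at break = (80 - 48) / 48 x 100 = 66.7%
Permanent set = (53.5 - 48) / 48 x 100 = 11.5%


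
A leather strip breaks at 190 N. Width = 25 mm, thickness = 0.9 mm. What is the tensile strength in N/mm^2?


Cross-sectional area = 25 x 0.9 = 22.5 mm^2
Tensile strength = 190 / 22.5 = 8.44 N/mm^2


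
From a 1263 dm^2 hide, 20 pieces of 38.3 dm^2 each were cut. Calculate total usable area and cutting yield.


Total usable = 20 x 38.3 = 766.0 dm^2
Yield = 766.0 / 1263 x 100 = 60.6%


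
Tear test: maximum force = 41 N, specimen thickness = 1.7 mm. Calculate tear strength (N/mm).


Tear strength = force / thickness
Tear = 41 / 1.7 = 24.1 N/mm


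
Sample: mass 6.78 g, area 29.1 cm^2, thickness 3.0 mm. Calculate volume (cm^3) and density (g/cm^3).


Thickness in cm = 3.0 / 10 = 0.30 cm
Volume = 29.1 x 0.30 = 8.730 cm^3
Density = 6.78 / 8.730 = 0.777 g/cm^3


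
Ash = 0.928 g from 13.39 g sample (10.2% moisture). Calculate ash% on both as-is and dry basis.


As-is ash% = 0.928 / 13.39 x 100 = 6.93%
Dry mass = 13.39 x (100 - 10.2) / 100 = 12.02422 g
Dry-basis ash% = 0.928 / 12.02422 x 100 = 7.72%


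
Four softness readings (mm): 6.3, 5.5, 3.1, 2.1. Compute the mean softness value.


4.25 mm

Sum = 6.3 + 5.5 + 3.1 + 2.1
Mean = 17.0 / 4 = 4.25 mm


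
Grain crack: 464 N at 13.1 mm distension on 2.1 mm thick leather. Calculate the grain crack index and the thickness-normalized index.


Crack index = 35.4 N/mm
Normalized index = 16.9 N/mm per mm

Crack index = 464 / 13.1 = 35.4 N/mm
Normalized = 35.4 / 2.1 = 16.9 N/mm per mm


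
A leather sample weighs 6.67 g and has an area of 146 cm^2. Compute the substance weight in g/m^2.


Substance weight = mass / area x 10000
SW = 6.67 / 146 x 10000
SW = 456.8 g/m^2


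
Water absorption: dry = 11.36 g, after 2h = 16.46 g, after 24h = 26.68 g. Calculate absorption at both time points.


2h absorption = 44.9%
24h absorption = 134.9%

WA (2h) = (16.46 - 11.36) / 11.36 x 100 = 44.9%
WA (24h) = (26.68 - 11.36) / 11.36 x 100 = 134.9%


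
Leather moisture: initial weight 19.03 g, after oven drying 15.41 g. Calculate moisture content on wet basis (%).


19.0%

Moisture = 19.03 - 15.41 = 3.62 g
MC = 3.62 / 19.03 x 100 = 19.0%


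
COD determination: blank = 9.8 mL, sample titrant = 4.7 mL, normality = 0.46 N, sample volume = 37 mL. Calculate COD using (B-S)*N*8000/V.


507.2 mg/L

COD = (9.8 - 4.7) x 0.46 x 8000 / 37
COD = 5.1 x 0.46 x 8000 / 37
COD = 507.2 mg/L


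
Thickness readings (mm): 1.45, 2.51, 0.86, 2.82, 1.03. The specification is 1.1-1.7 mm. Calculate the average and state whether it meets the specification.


Average = 1.73 mm
Within specification: No


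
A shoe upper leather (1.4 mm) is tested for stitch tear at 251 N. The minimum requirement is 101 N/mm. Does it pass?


STS = 251 / 1.4 = 179.3 N/mm
Minimum required: 101 N/mm
Passes: Yes


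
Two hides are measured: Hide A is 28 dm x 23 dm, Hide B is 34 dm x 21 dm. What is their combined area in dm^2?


Hide A area = 28 x 23 = 644 dm^2
Hide B area = 34 x 21 = 714 dm^2
Total = 644 + 714 = 1358 dm^2


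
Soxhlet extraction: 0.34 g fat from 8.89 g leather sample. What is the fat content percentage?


3.8%

Fat content = 0.34 / 8.89 x 100
Fat = 3.8%


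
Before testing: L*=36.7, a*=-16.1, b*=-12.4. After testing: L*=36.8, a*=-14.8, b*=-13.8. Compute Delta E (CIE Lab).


Delta E = 1.91

dL = 36.8 - 36.7 = 0.1
da = -14.8 - (-16.1) = 1.3
db = -13.8 - (-12.4) = -1.4
dE = sqrt((0.1)^2 + (1.3)^2 + (-1.4)^2) = 1.91


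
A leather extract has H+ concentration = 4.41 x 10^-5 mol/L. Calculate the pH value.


pH = 4.36


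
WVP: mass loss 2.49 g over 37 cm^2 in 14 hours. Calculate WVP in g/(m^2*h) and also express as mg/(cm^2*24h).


WVP = 2.49 / (37 x 14) x 10000 = 48.07 g/(m^2*h)
Mass loss in mg = 2.49 x 1000 = 2490 mg
Per cm^2 per 24h in mg: 2490 x 24 / (37 x 14) = 59760 / 518 = 115.37 mg/(cm^2*24h)


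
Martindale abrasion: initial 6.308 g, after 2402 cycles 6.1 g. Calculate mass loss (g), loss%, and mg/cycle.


Loss = 6.308 - 6.1 = 0.208 g
Loss% = 0.208 / 6.308 x 100 = 3.30%
Rate = 0.208 / 2402 x 1000 = 0.087 mg/cycle


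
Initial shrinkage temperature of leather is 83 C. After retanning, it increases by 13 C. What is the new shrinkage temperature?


96 C

New Ts = 83 + 13 = 96 C


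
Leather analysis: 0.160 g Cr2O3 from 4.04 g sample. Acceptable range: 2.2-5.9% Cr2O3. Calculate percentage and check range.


Cr2O3% = 0.160 / 4.04 x 100 = 3.96%
Acceptable range: 2.2 to 5.9%
Within range: Yes


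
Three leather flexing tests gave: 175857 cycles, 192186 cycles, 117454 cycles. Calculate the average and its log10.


Average = 161832 cycles
log10 = 5.21

Average = (175857 + 192186 + 117454) / 3 = 161832 cycles
log10(161832) = 5.21


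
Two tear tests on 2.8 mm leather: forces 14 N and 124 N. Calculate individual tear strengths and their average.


Tear 1 = 5.0 N/mm
Tear 2 = 44.3 N/mm
Average = 24.7 N/mm

Tear 1 = 14 / 2.8 = 5.0 N/mm
Tear 2 = 124 / 2.8 = 44.3 N/mm
Average = (5.0 + 44.3) / 2 = 24.7 N/mm


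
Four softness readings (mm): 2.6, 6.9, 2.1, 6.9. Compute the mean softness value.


4.63 mm

Sum = 2.6 + 6.9 + 2.1 + 6.9
Mean = 18.5 / 4 = 4.63 mm


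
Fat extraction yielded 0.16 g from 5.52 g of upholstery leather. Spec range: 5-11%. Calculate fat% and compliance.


Fat% = 0.16 / 5.52 x 100 = 2.9%
Spec range: 5-11%
Compliant: No


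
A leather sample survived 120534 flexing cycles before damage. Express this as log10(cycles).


5.08

log10(120534) = 5.08
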